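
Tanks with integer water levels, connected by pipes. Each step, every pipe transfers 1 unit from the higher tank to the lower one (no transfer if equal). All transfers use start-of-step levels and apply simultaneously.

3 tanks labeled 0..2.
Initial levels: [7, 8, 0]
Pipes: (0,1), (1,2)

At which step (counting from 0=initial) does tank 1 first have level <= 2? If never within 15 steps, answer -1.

Step 1: flows [1->0,1->2] -> levels [8 6 1]
Step 2: flows [0->1,1->2] -> levels [7 6 2]
Step 3: flows [0->1,1->2] -> levels [6 6 3]
Step 4: flows [0=1,1->2] -> levels [6 5 4]
Step 5: flows [0->1,1->2] -> levels [5 5 5]
Step 6: flows [0=1,1=2] -> levels [5 5 5]
  -> stable; tank 1 stays at 5 > 2
Tank 1 never reaches <=2 within 15 steps

Answer: -1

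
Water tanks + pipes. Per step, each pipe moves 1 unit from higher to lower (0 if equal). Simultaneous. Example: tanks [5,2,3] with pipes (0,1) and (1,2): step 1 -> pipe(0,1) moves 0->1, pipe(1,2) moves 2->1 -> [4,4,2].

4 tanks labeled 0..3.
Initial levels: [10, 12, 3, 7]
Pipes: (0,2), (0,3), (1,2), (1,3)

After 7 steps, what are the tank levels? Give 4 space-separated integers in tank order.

Step 1: flows [0->2,0->3,1->2,1->3] -> levels [8 10 5 9]
Step 2: flows [0->2,3->0,1->2,1->3] -> levels [8 8 7 9]
Step 3: flows [0->2,3->0,1->2,3->1] -> levels [8 8 9 7]
Step 4: flows [2->0,0->3,2->1,1->3] -> levels [8 8 7 9]
  -> period-2 cycle: step 4 state = step 2 state
  -> state at step 7: (7-2) mod 2 = 1, same as step 3 -> [8 8 9 7]

Answer: 8 8 9 7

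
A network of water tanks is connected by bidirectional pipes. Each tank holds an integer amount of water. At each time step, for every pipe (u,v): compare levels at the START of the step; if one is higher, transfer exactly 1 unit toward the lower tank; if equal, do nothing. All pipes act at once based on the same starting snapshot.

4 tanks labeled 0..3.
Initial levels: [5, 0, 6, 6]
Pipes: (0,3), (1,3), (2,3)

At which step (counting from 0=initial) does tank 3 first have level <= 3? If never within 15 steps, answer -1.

Answer: 5

Derivation:
Step 1: flows [3->0,3->1,2=3] -> levels [6 1 6 4]
Step 2: flows [0->3,3->1,2->3] -> levels [5 2 5 5]
Step 3: flows [0=3,3->1,2=3] -> levels [5 3 5 4]
Step 4: flows [0->3,3->1,2->3] -> levels [4 4 4 5]
Step 5: flows [3->0,3->1,3->2] -> levels [5 5 5 2]
Tank 3 first reaches <=3 at step 5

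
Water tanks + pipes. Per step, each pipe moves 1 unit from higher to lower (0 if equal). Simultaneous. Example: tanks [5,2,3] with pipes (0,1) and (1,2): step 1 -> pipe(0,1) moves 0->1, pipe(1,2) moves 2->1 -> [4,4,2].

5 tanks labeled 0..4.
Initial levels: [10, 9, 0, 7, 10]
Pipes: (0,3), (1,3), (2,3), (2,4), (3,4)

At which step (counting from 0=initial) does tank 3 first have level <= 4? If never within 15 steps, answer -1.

Step 1: flows [0->3,1->3,3->2,4->2,4->3] -> levels [9 8 2 9 8]
Step 2: flows [0=3,3->1,3->2,4->2,3->4] -> levels [9 9 4 6 8]
Step 3: flows [0->3,1->3,3->2,4->2,4->3] -> levels [8 8 6 8 6]
Step 4: flows [0=3,1=3,3->2,2=4,3->4] -> levels [8 8 7 6 7]
Step 5: flows [0->3,1->3,2->3,2=4,4->3] -> levels [7 7 6 10 6]
Step 6: flows [3->0,3->1,3->2,2=4,3->4] -> levels [8 8 7 6 7]
  -> period-2 cycle (repeats step 4); tank 3 never drops to <=4
Tank 3 never reaches <=4 within 15 steps

Answer: -1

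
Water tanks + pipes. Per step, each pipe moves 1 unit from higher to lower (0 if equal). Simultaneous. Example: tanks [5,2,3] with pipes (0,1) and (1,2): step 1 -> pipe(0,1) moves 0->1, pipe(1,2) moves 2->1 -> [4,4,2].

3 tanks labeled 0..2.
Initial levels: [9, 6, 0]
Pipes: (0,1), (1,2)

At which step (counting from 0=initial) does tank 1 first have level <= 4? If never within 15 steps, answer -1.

Step 1: flows [0->1,1->2] -> levels [8 6 1]
Step 2: flows [0->1,1->2] -> levels [7 6 2]
Step 3: flows [0->1,1->2] -> levels [6 6 3]
Step 4: flows [0=1,1->2] -> levels [6 5 4]
Step 5: flows [0->1,1->2] -> levels [5 5 5]
Step 6: flows [0=1,1=2] -> levels [5 5 5]
  -> stable; tank 1 stays at 5 > 4
Tank 1 never reaches <=4 within 15 steps

Answer: -1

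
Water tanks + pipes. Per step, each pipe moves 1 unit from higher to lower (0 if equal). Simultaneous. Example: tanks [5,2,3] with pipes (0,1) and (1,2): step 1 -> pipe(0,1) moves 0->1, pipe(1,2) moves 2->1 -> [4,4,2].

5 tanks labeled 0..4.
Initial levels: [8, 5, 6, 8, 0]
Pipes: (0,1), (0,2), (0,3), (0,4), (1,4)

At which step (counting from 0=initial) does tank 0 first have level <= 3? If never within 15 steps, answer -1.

Step 1: flows [0->1,0->2,0=3,0->4,1->4] -> levels [5 5 7 8 2]
Step 2: flows [0=1,2->0,3->0,0->4,1->4] -> levels [6 4 6 7 4]
Step 3: flows [0->1,0=2,3->0,0->4,1=4] -> levels [5 5 6 6 5]
Step 4: flows [0=1,2->0,3->0,0=4,1=4] -> levels [7 5 5 5 5]
Step 5: flows [0->1,0->2,0->3,0->4,1=4] -> levels [3 6 6 6 6]
Tank 0 first reaches <=3 at step 5

Answer: 5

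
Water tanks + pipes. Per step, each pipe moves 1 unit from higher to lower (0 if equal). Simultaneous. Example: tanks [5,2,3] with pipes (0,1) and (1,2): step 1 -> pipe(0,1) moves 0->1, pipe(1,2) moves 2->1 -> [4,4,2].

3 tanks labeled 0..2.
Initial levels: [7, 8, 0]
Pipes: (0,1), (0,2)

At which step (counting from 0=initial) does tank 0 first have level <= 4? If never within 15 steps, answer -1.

Step 1: flows [1->0,0->2] -> levels [7 7 1]
Step 2: flows [0=1,0->2] -> levels [6 7 2]
Step 3: flows [1->0,0->2] -> levels [6 6 3]
Step 4: flows [0=1,0->2] -> levels [5 6 4]
Step 5: flows [1->0,0->2] -> levels [5 5 5]
Step 6: flows [0=1,0=2] -> levels [5 5 5]
  -> stable; tank 0 stays at 5 > 4
Tank 0 never reaches <=4 within 15 steps

Answer: -1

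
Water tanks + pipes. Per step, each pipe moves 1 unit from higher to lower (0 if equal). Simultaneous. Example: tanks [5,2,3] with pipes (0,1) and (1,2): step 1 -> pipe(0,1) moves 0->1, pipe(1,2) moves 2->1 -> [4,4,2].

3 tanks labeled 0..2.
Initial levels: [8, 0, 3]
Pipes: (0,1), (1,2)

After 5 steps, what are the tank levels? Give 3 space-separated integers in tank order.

Step 1: flows [0->1,2->1] -> levels [7 2 2]
Step 2: flows [0->1,1=2] -> levels [6 3 2]
Step 3: flows [0->1,1->2] -> levels [5 3 3]
Step 4: flows [0->1,1=2] -> levels [4 4 3]
Step 5: flows [0=1,1->2] -> levels [4 3 4]

Answer: 4 3 4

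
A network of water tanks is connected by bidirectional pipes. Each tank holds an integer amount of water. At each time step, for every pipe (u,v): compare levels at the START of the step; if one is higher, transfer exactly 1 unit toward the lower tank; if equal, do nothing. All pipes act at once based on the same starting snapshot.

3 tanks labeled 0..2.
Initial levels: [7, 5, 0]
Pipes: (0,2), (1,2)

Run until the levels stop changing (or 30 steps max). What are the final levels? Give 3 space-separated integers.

Step 1: flows [0->2,1->2] -> levels [6 4 2]
Step 2: flows [0->2,1->2] -> levels [5 3 4]
Step 3: flows [0->2,2->1] -> levels [4 4 4]
Step 4: flows [0=2,1=2] -> levels [4 4 4]
  -> stable (no change)

Answer: 4 4 4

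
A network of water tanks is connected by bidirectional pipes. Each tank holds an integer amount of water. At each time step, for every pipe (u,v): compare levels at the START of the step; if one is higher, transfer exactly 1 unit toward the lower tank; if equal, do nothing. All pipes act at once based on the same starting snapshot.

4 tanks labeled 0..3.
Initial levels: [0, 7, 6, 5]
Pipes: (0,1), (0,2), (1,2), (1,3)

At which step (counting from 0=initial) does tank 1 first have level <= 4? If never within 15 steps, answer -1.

Answer: 1

Derivation:
Step 1: flows [1->0,2->0,1->2,1->3] -> levels [2 4 6 6]
Tank 1 first reaches <=4 at step 1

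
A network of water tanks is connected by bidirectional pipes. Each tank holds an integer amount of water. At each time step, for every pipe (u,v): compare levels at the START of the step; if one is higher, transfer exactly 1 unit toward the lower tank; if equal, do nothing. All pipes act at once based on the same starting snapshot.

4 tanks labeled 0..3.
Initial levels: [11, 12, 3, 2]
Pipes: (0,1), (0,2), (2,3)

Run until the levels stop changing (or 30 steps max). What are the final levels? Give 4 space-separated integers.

Step 1: flows [1->0,0->2,2->3] -> levels [11 11 3 3]
Step 2: flows [0=1,0->2,2=3] -> levels [10 11 4 3]
Step 3: flows [1->0,0->2,2->3] -> levels [10 10 4 4]
Step 4: flows [0=1,0->2,2=3] -> levels [9 10 5 4]
Step 5: flows [1->0,0->2,2->3] -> levels [9 9 5 5]
Step 6: flows [0=1,0->2,2=3] -> levels [8 9 6 5]
Step 7: flows [1->0,0->2,2->3] -> levels [8 8 6 6]
Step 8: flows [0=1,0->2,2=3] -> levels [7 8 7 6]
Step 9: flows [1->0,0=2,2->3] -> levels [8 7 6 7]
Step 10: flows [0->1,0->2,3->2] -> levels [6 8 8 6]
Step 11: flows [1->0,2->0,2->3] -> levels [8 7 6 7]
  -> period-2 cycle: step 11 state = step 9 state; never stabilizes
  -> state at step 30: (30-9) mod 2 = 1, same as step 10 -> [6 8 8 6]

Answer: 6 8 8 6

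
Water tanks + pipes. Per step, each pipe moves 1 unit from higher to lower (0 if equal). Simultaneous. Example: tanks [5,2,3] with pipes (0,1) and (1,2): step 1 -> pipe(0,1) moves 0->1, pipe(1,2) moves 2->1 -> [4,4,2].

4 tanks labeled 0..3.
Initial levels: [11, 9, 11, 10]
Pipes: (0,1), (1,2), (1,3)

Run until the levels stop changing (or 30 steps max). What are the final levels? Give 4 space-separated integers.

Step 1: flows [0->1,2->1,3->1] -> levels [10 12 10 9]
Step 2: flows [1->0,1->2,1->3] -> levels [11 9 11 10]
  -> period-2 cycle: step 2 state = step 0 state; never stabilizes
  -> state at step 30: (30-0) mod 2 = 0, same as step 0 -> [11 9 11 10]

Answer: 11 9 11 10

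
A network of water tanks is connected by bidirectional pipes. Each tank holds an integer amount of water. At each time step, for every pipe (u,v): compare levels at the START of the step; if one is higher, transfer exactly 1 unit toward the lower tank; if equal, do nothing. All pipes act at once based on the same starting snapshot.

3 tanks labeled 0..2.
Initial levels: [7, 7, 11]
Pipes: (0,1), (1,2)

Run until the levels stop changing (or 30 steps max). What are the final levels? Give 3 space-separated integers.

Step 1: flows [0=1,2->1] -> levels [7 8 10]
Step 2: flows [1->0,2->1] -> levels [8 8 9]
Step 3: flows [0=1,2->1] -> levels [8 9 8]
Step 4: flows [1->0,1->2] -> levels [9 7 9]
Step 5: flows [0->1,2->1] -> levels [8 9 8]
  -> period-2 cycle: step 5 state = step 3 state; never stabilizes
  -> state at step 30: (30-3) mod 2 = 1, same as step 4 -> [9 7 9]

Answer: 9 7 9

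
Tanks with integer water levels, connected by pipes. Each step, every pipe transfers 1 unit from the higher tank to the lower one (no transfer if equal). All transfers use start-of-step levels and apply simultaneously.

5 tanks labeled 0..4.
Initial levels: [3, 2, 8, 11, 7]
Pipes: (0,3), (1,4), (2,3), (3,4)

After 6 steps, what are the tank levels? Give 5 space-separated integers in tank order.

Step 1: flows [3->0,4->1,3->2,3->4] -> levels [4 3 9 8 7]
Step 2: flows [3->0,4->1,2->3,3->4] -> levels [5 4 8 7 7]
Step 3: flows [3->0,4->1,2->3,3=4] -> levels [6 5 7 7 6]
Step 4: flows [3->0,4->1,2=3,3->4] -> levels [7 6 7 5 6]
Step 5: flows [0->3,1=4,2->3,4->3] -> levels [6 6 6 8 5]
Step 6: flows [3->0,1->4,3->2,3->4] -> levels [7 5 7 5 7]

Answer: 7 5 7 5 7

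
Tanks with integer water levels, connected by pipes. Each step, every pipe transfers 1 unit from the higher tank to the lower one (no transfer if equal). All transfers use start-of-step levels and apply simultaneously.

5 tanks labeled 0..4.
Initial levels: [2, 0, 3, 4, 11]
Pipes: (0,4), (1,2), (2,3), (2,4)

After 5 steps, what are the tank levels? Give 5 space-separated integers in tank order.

Answer: 4 3 6 3 4

Derivation:
Step 1: flows [4->0,2->1,3->2,4->2] -> levels [3 1 4 3 9]
Step 2: flows [4->0,2->1,2->3,4->2] -> levels [4 2 3 4 7]
Step 3: flows [4->0,2->1,3->2,4->2] -> levels [5 3 4 3 5]
Step 4: flows [0=4,2->1,2->3,4->2] -> levels [5 4 3 4 4]
Step 5: flows [0->4,1->2,3->2,4->2] -> levels [4 3 6 3 4]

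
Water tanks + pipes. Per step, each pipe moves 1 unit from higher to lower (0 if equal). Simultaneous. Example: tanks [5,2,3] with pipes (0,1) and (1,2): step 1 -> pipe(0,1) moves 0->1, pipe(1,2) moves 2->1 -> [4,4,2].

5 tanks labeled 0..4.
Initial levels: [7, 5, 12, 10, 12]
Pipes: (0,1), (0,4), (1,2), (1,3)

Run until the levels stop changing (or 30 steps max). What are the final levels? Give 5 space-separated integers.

Answer: 8 10 9 9 10

Derivation:
Step 1: flows [0->1,4->0,2->1,3->1] -> levels [7 8 11 9 11]
Step 2: flows [1->0,4->0,2->1,3->1] -> levels [9 9 10 8 10]
Step 3: flows [0=1,4->0,2->1,1->3] -> levels [10 9 9 9 9]
Step 4: flows [0->1,0->4,1=2,1=3] -> levels [8 10 9 9 10]
Step 5: flows [1->0,4->0,1->2,1->3] -> levels [10 7 10 10 9]
Step 6: flows [0->1,0->4,2->1,3->1] -> levels [8 10 9 9 10]
  -> period-2 cycle: step 6 state = step 4 state; never stabilizes
  -> state at step 30: (30-4) mod 2 = 0, same as step 4 -> [8 10 9 9 10]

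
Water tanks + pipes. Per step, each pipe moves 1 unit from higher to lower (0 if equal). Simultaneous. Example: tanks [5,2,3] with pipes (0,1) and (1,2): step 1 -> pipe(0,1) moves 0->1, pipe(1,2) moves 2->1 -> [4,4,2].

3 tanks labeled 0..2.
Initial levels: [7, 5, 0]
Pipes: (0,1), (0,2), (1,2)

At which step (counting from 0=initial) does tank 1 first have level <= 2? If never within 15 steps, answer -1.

Step 1: flows [0->1,0->2,1->2] -> levels [5 5 2]
Step 2: flows [0=1,0->2,1->2] -> levels [4 4 4]
Step 3: flows [0=1,0=2,1=2] -> levels [4 4 4]
  -> stable; tank 1 stays at 4 > 2
Tank 1 never reaches <=2 within 15 steps

Answer: -1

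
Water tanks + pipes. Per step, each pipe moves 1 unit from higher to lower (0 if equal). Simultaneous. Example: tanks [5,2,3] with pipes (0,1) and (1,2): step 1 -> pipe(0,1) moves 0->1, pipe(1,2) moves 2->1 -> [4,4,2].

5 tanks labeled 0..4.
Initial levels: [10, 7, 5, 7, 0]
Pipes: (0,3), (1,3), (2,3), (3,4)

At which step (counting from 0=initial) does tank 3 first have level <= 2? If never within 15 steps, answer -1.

Answer: -1

Derivation:
Step 1: flows [0->3,1=3,3->2,3->4] -> levels [9 7 6 6 1]
Step 2: flows [0->3,1->3,2=3,3->4] -> levels [8 6 6 7 2]
Step 3: flows [0->3,3->1,3->2,3->4] -> levels [7 7 7 5 3]
Step 4: flows [0->3,1->3,2->3,3->4] -> levels [6 6 6 7 4]
Step 5: flows [3->0,3->1,3->2,3->4] -> levels [7 7 7 3 5]
Step 6: flows [0->3,1->3,2->3,4->3] -> levels [6 6 6 7 4]
  -> period-2 cycle (repeats step 4); tank 3 never drops to <=2
Tank 3 never reaches <=2 within 15 steps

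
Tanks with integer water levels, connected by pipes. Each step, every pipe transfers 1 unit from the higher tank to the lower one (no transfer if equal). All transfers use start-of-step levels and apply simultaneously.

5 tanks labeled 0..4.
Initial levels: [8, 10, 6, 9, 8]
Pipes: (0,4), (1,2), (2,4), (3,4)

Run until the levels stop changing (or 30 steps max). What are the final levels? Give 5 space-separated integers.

Step 1: flows [0=4,1->2,4->2,3->4] -> levels [8 9 8 8 8]
Step 2: flows [0=4,1->2,2=4,3=4] -> levels [8 8 9 8 8]
Step 3: flows [0=4,2->1,2->4,3=4] -> levels [8 9 7 8 9]
Step 4: flows [4->0,1->2,4->2,4->3] -> levels [9 8 9 9 6]
Step 5: flows [0->4,2->1,2->4,3->4] -> levels [8 9 7 8 9]
  -> period-2 cycle: step 5 state = step 3 state; never stabilizes
  -> state at step 30: (30-3) mod 2 = 1, same as step 4 -> [9 8 9 9 6]

Answer: 9 8 9 9 6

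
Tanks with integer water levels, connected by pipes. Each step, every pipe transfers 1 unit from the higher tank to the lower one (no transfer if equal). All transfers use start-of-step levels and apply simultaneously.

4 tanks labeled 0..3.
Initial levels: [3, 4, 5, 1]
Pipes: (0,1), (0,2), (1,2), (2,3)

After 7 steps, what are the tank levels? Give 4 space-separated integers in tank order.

Step 1: flows [1->0,2->0,2->1,2->3] -> levels [5 4 2 2]
Step 2: flows [0->1,0->2,1->2,2=3] -> levels [3 4 4 2]
Step 3: flows [1->0,2->0,1=2,2->3] -> levels [5 3 2 3]
Step 4: flows [0->1,0->2,1->2,3->2] -> levels [3 3 5 2]
Step 5: flows [0=1,2->0,2->1,2->3] -> levels [4 4 2 3]
Step 6: flows [0=1,0->2,1->2,3->2] -> levels [3 3 5 2]
  -> period-2 cycle: step 6 state = step 4 state
  -> state at step 7: (7-4) mod 2 = 1, same as step 5 -> [4 4 2 3]

Answer: 4 4 2 3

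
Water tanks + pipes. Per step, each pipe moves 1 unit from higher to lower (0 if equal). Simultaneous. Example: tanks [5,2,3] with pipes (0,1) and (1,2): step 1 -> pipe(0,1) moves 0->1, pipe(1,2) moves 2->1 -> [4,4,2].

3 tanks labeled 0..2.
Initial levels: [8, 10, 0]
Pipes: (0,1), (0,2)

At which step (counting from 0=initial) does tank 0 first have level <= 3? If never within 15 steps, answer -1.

Answer: -1

Derivation:
Step 1: flows [1->0,0->2] -> levels [8 9 1]
Step 2: flows [1->0,0->2] -> levels [8 8 2]
Step 3: flows [0=1,0->2] -> levels [7 8 3]
Step 4: flows [1->0,0->2] -> levels [7 7 4]
Step 5: flows [0=1,0->2] -> levels [6 7 5]
Step 6: flows [1->0,0->2] -> levels [6 6 6]
Step 7: flows [0=1,0=2] -> levels [6 6 6]
  -> stable; tank 0 stays at 6 > 3
Tank 0 never reaches <=3 within 15 steps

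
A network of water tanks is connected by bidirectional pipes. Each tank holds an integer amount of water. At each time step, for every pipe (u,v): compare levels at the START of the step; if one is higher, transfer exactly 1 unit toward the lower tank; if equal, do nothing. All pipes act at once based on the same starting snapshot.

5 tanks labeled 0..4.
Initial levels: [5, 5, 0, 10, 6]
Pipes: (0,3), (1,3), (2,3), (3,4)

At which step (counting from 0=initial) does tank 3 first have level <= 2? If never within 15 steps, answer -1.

Answer: -1

Derivation:
Step 1: flows [3->0,3->1,3->2,3->4] -> levels [6 6 1 6 7]
Step 2: flows [0=3,1=3,3->2,4->3] -> levels [6 6 2 6 6]
Step 3: flows [0=3,1=3,3->2,3=4] -> levels [6 6 3 5 6]
Step 4: flows [0->3,1->3,3->2,4->3] -> levels [5 5 4 7 5]
Step 5: flows [3->0,3->1,3->2,3->4] -> levels [6 6 5 3 6]
Step 6: flows [0->3,1->3,2->3,4->3] -> levels [5 5 4 7 5]
  -> period-2 cycle (repeats step 4); tank 3 never drops to <=2
Tank 3 never reaches <=2 within 15 steps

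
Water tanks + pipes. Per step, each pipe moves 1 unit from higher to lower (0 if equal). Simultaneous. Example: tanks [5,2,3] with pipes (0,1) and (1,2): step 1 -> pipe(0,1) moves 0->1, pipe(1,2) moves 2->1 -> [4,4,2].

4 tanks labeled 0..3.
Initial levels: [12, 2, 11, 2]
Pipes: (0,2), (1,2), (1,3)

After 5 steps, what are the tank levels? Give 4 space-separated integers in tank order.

Step 1: flows [0->2,2->1,1=3] -> levels [11 3 11 2]
Step 2: flows [0=2,2->1,1->3] -> levels [11 3 10 3]
Step 3: flows [0->2,2->1,1=3] -> levels [10 4 10 3]
Step 4: flows [0=2,2->1,1->3] -> levels [10 4 9 4]
Step 5: flows [0->2,2->1,1=3] -> levels [9 5 9 4]

Answer: 9 5 9 4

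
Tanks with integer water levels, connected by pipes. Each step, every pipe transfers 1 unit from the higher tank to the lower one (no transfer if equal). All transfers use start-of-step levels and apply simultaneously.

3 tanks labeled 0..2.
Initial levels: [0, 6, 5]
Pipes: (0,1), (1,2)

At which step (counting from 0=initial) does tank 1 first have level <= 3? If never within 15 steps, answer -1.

Step 1: flows [1->0,1->2] -> levels [1 4 6]
Step 2: flows [1->0,2->1] -> levels [2 4 5]
Step 3: flows [1->0,2->1] -> levels [3 4 4]
Step 4: flows [1->0,1=2] -> levels [4 3 4]
Tank 1 first reaches <=3 at step 4

Answer: 4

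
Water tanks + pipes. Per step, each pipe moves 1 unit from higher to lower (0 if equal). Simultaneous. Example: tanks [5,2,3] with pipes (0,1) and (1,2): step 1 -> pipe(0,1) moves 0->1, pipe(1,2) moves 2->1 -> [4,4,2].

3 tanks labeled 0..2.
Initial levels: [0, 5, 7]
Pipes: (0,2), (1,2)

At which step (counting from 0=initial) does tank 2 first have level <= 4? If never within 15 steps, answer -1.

Step 1: flows [2->0,2->1] -> levels [1 6 5]
Step 2: flows [2->0,1->2] -> levels [2 5 5]
Step 3: flows [2->0,1=2] -> levels [3 5 4]
Tank 2 first reaches <=4 at step 3

Answer: 3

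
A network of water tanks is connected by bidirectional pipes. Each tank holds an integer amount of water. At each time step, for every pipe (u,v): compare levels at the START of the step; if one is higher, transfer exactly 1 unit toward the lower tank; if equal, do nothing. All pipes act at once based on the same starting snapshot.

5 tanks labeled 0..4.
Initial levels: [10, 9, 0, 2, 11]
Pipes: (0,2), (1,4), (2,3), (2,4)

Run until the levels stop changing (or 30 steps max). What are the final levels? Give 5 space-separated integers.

Step 1: flows [0->2,4->1,3->2,4->2] -> levels [9 10 3 1 9]
Step 2: flows [0->2,1->4,2->3,4->2] -> levels [8 9 4 2 9]
Step 3: flows [0->2,1=4,2->3,4->2] -> levels [7 9 5 3 8]
Step 4: flows [0->2,1->4,2->3,4->2] -> levels [6 8 6 4 8]
Step 5: flows [0=2,1=4,2->3,4->2] -> levels [6 8 6 5 7]
Step 6: flows [0=2,1->4,2->3,4->2] -> levels [6 7 6 6 7]
Step 7: flows [0=2,1=4,2=3,4->2] -> levels [6 7 7 6 6]
Step 8: flows [2->0,1->4,2->3,2->4] -> levels [7 6 4 7 8]
Step 9: flows [0->2,4->1,3->2,4->2] -> levels [6 7 7 6 6]
  -> period-2 cycle: step 9 state = step 7 state; never stabilizes
  -> state at step 30: (30-7) mod 2 = 1, same as step 8 -> [7 6 4 7 8]

Answer: 7 6 4 7 8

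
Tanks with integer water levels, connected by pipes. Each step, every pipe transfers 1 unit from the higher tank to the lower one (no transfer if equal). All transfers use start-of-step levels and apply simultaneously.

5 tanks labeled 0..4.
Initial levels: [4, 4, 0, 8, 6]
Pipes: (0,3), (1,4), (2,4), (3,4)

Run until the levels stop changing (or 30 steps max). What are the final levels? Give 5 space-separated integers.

Answer: 6 4 3 4 5

Derivation:
Step 1: flows [3->0,4->1,4->2,3->4] -> levels [5 5 1 6 5]
Step 2: flows [3->0,1=4,4->2,3->4] -> levels [6 5 2 4 5]
Step 3: flows [0->3,1=4,4->2,4->3] -> levels [5 5 3 6 3]
Step 4: flows [3->0,1->4,2=4,3->4] -> levels [6 4 3 4 5]
Step 5: flows [0->3,4->1,4->2,4->3] -> levels [5 5 4 6 2]
Step 6: flows [3->0,1->4,2->4,3->4] -> levels [6 4 3 4 5]
  -> period-2 cycle: step 6 state = step 4 state; never stabilizes
  -> state at step 30: (30-4) mod 2 = 0, same as step 4 -> [6 4 3 4 5]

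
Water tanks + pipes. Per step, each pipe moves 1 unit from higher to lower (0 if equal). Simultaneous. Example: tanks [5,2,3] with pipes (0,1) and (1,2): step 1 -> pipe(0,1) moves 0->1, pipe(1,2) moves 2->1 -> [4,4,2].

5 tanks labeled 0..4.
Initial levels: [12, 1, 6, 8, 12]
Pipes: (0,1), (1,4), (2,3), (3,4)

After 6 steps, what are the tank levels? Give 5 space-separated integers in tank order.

Step 1: flows [0->1,4->1,3->2,4->3] -> levels [11 3 7 8 10]
Step 2: flows [0->1,4->1,3->2,4->3] -> levels [10 5 8 8 8]
Step 3: flows [0->1,4->1,2=3,3=4] -> levels [9 7 8 8 7]
Step 4: flows [0->1,1=4,2=3,3->4] -> levels [8 8 8 7 8]
Step 5: flows [0=1,1=4,2->3,4->3] -> levels [8 8 7 9 7]
Step 6: flows [0=1,1->4,3->2,3->4] -> levels [8 7 8 7 9]

Answer: 8 7 8 7 9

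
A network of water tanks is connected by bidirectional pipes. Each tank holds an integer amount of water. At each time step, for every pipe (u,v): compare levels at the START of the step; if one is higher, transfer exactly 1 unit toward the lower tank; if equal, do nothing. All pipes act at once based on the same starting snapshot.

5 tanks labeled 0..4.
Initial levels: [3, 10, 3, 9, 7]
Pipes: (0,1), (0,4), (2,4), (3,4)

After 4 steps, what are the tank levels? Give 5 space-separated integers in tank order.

Answer: 7 7 6 7 5

Derivation:
Step 1: flows [1->0,4->0,4->2,3->4] -> levels [5 9 4 8 6]
Step 2: flows [1->0,4->0,4->2,3->4] -> levels [7 8 5 7 5]
Step 3: flows [1->0,0->4,2=4,3->4] -> levels [7 7 5 6 7]
Step 4: flows [0=1,0=4,4->2,4->3] -> levels [7 7 6 7 5]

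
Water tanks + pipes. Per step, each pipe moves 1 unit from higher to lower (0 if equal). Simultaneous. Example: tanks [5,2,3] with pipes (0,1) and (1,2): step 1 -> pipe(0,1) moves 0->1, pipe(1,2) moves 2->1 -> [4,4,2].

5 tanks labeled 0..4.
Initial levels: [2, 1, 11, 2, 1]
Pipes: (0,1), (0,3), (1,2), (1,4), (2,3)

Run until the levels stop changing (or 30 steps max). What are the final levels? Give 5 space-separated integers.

Step 1: flows [0->1,0=3,2->1,1=4,2->3] -> levels [1 3 9 3 1]
Step 2: flows [1->0,3->0,2->1,1->4,2->3] -> levels [3 2 7 3 2]
Step 3: flows [0->1,0=3,2->1,1=4,2->3] -> levels [2 4 5 4 2]
Step 4: flows [1->0,3->0,2->1,1->4,2->3] -> levels [4 3 3 4 3]
Step 5: flows [0->1,0=3,1=2,1=4,3->2] -> levels [3 4 4 3 3]
Step 6: flows [1->0,0=3,1=2,1->4,2->3] -> levels [4 2 3 4 4]
Step 7: flows [0->1,0=3,2->1,4->1,3->2] -> levels [3 5 3 3 3]
Step 8: flows [1->0,0=3,1->2,1->4,2=3] -> levels [4 2 4 3 4]
Step 9: flows [0->1,0->3,2->1,4->1,2->3] -> levels [2 5 2 5 3]
Step 10: flows [1->0,3->0,1->2,1->4,3->2] -> levels [4 2 4 3 4]
  -> period-2 cycle: step 10 state = step 8 state; never stabilizes
  -> state at step 30: (30-8) mod 2 = 0, same as step 8 -> [4 2 4 3 4]

Answer: 4 2 4 3 4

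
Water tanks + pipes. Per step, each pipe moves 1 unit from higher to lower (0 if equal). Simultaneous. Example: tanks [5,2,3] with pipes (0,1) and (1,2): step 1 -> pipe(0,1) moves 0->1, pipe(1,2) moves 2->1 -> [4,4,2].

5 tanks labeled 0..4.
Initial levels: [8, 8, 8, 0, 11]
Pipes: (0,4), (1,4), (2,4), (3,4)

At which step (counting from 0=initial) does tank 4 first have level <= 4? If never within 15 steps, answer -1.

Step 1: flows [4->0,4->1,4->2,4->3] -> levels [9 9 9 1 7]
Step 2: flows [0->4,1->4,2->4,4->3] -> levels [8 8 8 2 9]
Step 3: flows [4->0,4->1,4->2,4->3] -> levels [9 9 9 3 5]
Step 4: flows [0->4,1->4,2->4,4->3] -> levels [8 8 8 4 7]
Step 5: flows [0->4,1->4,2->4,4->3] -> levels [7 7 7 5 9]
Step 6: flows [4->0,4->1,4->2,4->3] -> levels [8 8 8 6 5]
Step 7: flows [0->4,1->4,2->4,3->4] -> levels [7 7 7 5 9]
  -> period-2 cycle (repeats step 5); tank 4 never drops to <=4
Tank 4 never reaches <=4 within 15 steps

Answer: -1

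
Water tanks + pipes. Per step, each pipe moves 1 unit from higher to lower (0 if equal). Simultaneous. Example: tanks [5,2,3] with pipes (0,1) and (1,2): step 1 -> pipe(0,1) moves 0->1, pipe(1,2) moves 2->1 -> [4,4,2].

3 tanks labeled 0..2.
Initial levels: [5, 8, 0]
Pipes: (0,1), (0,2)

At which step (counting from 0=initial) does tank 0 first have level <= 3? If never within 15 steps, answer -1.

Step 1: flows [1->0,0->2] -> levels [5 7 1]
Step 2: flows [1->0,0->2] -> levels [5 6 2]
Step 3: flows [1->0,0->2] -> levels [5 5 3]
Step 4: flows [0=1,0->2] -> levels [4 5 4]
Step 5: flows [1->0,0=2] -> levels [5 4 4]
Step 6: flows [0->1,0->2] -> levels [3 5 5]
Tank 0 first reaches <=3 at step 6

Answer: 6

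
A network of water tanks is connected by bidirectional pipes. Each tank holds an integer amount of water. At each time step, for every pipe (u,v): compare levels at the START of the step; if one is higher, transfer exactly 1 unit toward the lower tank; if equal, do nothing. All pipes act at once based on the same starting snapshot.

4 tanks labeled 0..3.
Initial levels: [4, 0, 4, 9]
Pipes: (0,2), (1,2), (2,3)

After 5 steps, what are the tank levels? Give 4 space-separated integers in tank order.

Answer: 4 4 5 4

Derivation:
Step 1: flows [0=2,2->1,3->2] -> levels [4 1 4 8]
Step 2: flows [0=2,2->1,3->2] -> levels [4 2 4 7]
Step 3: flows [0=2,2->1,3->2] -> levels [4 3 4 6]
Step 4: flows [0=2,2->1,3->2] -> levels [4 4 4 5]
Step 5: flows [0=2,1=2,3->2] -> levels [4 4 5 4]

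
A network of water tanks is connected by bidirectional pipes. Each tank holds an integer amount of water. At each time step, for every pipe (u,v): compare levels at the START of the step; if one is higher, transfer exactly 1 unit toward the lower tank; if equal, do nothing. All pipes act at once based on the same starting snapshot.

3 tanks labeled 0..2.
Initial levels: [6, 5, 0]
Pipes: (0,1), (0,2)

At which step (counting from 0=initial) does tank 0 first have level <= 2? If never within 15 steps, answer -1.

Step 1: flows [0->1,0->2] -> levels [4 6 1]
Step 2: flows [1->0,0->2] -> levels [4 5 2]
Step 3: flows [1->0,0->2] -> levels [4 4 3]
Step 4: flows [0=1,0->2] -> levels [3 4 4]
Step 5: flows [1->0,2->0] -> levels [5 3 3]
Step 6: flows [0->1,0->2] -> levels [3 4 4]
  -> period-2 cycle (repeats step 4); tank 0 never drops to <=2
Tank 0 never reaches <=2 within 15 steps

Answer: -1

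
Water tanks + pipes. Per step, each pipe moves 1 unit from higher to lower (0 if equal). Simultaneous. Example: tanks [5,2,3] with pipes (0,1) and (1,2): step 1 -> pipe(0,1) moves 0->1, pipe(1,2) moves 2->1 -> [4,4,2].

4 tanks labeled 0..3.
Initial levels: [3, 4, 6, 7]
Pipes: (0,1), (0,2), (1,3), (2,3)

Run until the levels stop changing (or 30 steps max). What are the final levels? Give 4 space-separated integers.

Step 1: flows [1->0,2->0,3->1,3->2] -> levels [5 4 6 5]
Step 2: flows [0->1,2->0,3->1,2->3] -> levels [5 6 4 5]
Step 3: flows [1->0,0->2,1->3,3->2] -> levels [5 4 6 5]
  -> period-2 cycle: step 3 state = step 1 state; never stabilizes
  -> state at step 30: (30-1) mod 2 = 1, same as step 2 -> [5 6 4 5]

Answer: 5 6 4 5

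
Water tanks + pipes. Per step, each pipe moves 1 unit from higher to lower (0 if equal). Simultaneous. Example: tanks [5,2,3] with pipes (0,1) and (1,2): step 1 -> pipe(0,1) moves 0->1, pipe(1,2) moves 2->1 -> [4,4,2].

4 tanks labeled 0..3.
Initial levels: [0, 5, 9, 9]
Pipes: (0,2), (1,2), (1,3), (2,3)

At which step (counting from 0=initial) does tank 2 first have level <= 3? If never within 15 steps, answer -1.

Answer: -1

Derivation:
Step 1: flows [2->0,2->1,3->1,2=3] -> levels [1 7 7 8]
Step 2: flows [2->0,1=2,3->1,3->2] -> levels [2 8 7 6]
Step 3: flows [2->0,1->2,1->3,2->3] -> levels [3 6 6 8]
Step 4: flows [2->0,1=2,3->1,3->2] -> levels [4 7 6 6]
Step 5: flows [2->0,1->2,1->3,2=3] -> levels [5 5 6 7]
Step 6: flows [2->0,2->1,3->1,3->2] -> levels [6 7 5 5]
Step 7: flows [0->2,1->2,1->3,2=3] -> levels [5 5 7 6]
Step 8: flows [2->0,2->1,3->1,2->3] -> levels [6 7 4 6]
Step 9: flows [0->2,1->2,1->3,3->2] -> levels [5 5 7 6]
  -> period-2 cycle (repeats step 7); tank 2 never drops to <=3
Tank 2 never reaches <=3 within 15 steps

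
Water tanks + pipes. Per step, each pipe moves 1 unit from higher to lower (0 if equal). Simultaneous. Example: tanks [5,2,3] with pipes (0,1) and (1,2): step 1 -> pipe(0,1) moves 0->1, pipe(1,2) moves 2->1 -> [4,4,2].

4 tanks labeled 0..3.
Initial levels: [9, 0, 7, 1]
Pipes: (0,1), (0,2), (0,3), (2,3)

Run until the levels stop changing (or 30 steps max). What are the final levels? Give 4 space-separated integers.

Answer: 5 4 4 4

Derivation:
Step 1: flows [0->1,0->2,0->3,2->3] -> levels [6 1 7 3]
Step 2: flows [0->1,2->0,0->3,2->3] -> levels [5 2 5 5]
Step 3: flows [0->1,0=2,0=3,2=3] -> levels [4 3 5 5]
Step 4: flows [0->1,2->0,3->0,2=3] -> levels [5 4 4 4]
Step 5: flows [0->1,0->2,0->3,2=3] -> levels [2 5 5 5]
Step 6: flows [1->0,2->0,3->0,2=3] -> levels [5 4 4 4]
  -> period-2 cycle: step 6 state = step 4 state; never stabilizes
  -> state at step 30: (30-4) mod 2 = 0, same as step 4 -> [5 4 4 4]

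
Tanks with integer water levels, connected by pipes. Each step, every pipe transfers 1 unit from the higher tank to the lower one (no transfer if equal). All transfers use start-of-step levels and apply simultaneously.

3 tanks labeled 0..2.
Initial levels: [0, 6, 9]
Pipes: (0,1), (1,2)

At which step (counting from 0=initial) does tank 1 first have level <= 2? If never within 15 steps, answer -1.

Answer: -1

Derivation:
Step 1: flows [1->0,2->1] -> levels [1 6 8]
Step 2: flows [1->0,2->1] -> levels [2 6 7]
Step 3: flows [1->0,2->1] -> levels [3 6 6]
Step 4: flows [1->0,1=2] -> levels [4 5 6]
Step 5: flows [1->0,2->1] -> levels [5 5 5]
Step 6: flows [0=1,1=2] -> levels [5 5 5]
  -> stable; tank 1 stays at 5 > 2
Tank 1 never reaches <=2 within 15 steps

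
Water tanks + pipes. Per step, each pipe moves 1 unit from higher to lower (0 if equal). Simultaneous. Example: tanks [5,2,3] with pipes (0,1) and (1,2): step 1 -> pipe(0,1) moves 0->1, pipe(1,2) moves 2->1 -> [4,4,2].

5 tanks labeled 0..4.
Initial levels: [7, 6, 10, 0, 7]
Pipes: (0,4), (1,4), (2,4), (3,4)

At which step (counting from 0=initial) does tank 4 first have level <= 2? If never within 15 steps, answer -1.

Step 1: flows [0=4,4->1,2->4,4->3] -> levels [7 7 9 1 6]
Step 2: flows [0->4,1->4,2->4,4->3] -> levels [6 6 8 2 8]
Step 3: flows [4->0,4->1,2=4,4->3] -> levels [7 7 8 3 5]
Step 4: flows [0->4,1->4,2->4,4->3] -> levels [6 6 7 4 7]
Step 5: flows [4->0,4->1,2=4,4->3] -> levels [7 7 7 5 4]
Step 6: flows [0->4,1->4,2->4,3->4] -> levels [6 6 6 4 8]
Step 7: flows [4->0,4->1,4->2,4->3] -> levels [7 7 7 5 4]
  -> period-2 cycle (repeats step 5); tank 4 never drops to <=2
Tank 4 never reaches <=2 within 15 steps

Answer: -1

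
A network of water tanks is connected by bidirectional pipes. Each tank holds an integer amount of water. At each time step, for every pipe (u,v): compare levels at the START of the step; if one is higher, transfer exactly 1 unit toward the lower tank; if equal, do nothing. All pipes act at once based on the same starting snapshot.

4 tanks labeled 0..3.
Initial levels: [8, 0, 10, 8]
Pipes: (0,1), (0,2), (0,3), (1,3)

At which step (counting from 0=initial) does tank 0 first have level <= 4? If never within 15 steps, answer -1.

Step 1: flows [0->1,2->0,0=3,3->1] -> levels [8 2 9 7]
Step 2: flows [0->1,2->0,0->3,3->1] -> levels [7 4 8 7]
Step 3: flows [0->1,2->0,0=3,3->1] -> levels [7 6 7 6]
Step 4: flows [0->1,0=2,0->3,1=3] -> levels [5 7 7 7]
Step 5: flows [1->0,2->0,3->0,1=3] -> levels [8 6 6 6]
Step 6: flows [0->1,0->2,0->3,1=3] -> levels [5 7 7 7]
  -> period-2 cycle (repeats step 4); tank 0 never drops to <=4
Tank 0 never reaches <=4 within 15 steps

Answer: -1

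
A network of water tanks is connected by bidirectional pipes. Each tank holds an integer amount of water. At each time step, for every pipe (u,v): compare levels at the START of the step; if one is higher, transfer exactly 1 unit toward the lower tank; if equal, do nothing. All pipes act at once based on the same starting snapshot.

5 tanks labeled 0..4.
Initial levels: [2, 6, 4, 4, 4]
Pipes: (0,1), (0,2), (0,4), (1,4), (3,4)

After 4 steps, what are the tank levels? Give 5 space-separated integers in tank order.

Step 1: flows [1->0,2->0,4->0,1->4,3=4] -> levels [5 4 3 4 4]
Step 2: flows [0->1,0->2,0->4,1=4,3=4] -> levels [2 5 4 4 5]
Step 3: flows [1->0,2->0,4->0,1=4,4->3] -> levels [5 4 3 5 3]
Step 4: flows [0->1,0->2,0->4,1->4,3->4] -> levels [2 4 4 4 6]

Answer: 2 4 4 4 6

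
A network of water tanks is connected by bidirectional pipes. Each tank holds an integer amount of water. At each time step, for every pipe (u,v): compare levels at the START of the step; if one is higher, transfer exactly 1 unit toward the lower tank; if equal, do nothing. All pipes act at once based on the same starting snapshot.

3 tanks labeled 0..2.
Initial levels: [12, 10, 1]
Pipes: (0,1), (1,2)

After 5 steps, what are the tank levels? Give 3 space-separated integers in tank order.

Answer: 9 8 6

Derivation:
Step 1: flows [0->1,1->2] -> levels [11 10 2]
Step 2: flows [0->1,1->2] -> levels [10 10 3]
Step 3: flows [0=1,1->2] -> levels [10 9 4]
Step 4: flows [0->1,1->2] -> levels [9 9 5]
Step 5: flows [0=1,1->2] -> levels [9 8 6]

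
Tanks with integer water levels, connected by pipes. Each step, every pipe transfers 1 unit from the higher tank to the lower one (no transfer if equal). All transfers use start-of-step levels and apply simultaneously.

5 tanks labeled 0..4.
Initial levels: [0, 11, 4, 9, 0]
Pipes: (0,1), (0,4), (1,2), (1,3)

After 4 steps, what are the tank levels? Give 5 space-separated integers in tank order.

Step 1: flows [1->0,0=4,1->2,1->3] -> levels [1 8 5 10 0]
Step 2: flows [1->0,0->4,1->2,3->1] -> levels [1 7 6 9 1]
Step 3: flows [1->0,0=4,1->2,3->1] -> levels [2 6 7 8 1]
Step 4: flows [1->0,0->4,2->1,3->1] -> levels [2 7 6 7 2]

Answer: 2 7 6 7 2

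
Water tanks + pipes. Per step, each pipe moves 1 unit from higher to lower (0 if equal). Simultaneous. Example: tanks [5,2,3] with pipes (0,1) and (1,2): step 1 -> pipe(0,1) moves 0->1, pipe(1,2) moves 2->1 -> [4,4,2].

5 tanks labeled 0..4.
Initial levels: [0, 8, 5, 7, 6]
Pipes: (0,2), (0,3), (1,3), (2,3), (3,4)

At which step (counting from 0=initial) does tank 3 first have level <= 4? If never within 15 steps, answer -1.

Step 1: flows [2->0,3->0,1->3,3->2,3->4] -> levels [2 7 5 5 7]
Step 2: flows [2->0,3->0,1->3,2=3,4->3] -> levels [4 6 4 6 6]
Step 3: flows [0=2,3->0,1=3,3->2,3=4] -> levels [5 6 5 4 6]
Tank 3 first reaches <=4 at step 3

Answer: 3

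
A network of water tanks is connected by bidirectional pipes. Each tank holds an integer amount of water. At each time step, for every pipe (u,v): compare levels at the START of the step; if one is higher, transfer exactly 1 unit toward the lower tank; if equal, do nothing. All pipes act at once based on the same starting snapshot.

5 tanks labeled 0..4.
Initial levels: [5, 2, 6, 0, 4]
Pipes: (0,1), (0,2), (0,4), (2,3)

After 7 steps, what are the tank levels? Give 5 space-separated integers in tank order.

Answer: 2 4 4 3 4

Derivation:
Step 1: flows [0->1,2->0,0->4,2->3] -> levels [4 3 4 1 5]
Step 2: flows [0->1,0=2,4->0,2->3] -> levels [4 4 3 2 4]
Step 3: flows [0=1,0->2,0=4,2->3] -> levels [3 4 3 3 4]
Step 4: flows [1->0,0=2,4->0,2=3] -> levels [5 3 3 3 3]
Step 5: flows [0->1,0->2,0->4,2=3] -> levels [2 4 4 3 4]
Step 6: flows [1->0,2->0,4->0,2->3] -> levels [5 3 2 4 3]
Step 7: flows [0->1,0->2,0->4,3->2] -> levels [2 4 4 3 4]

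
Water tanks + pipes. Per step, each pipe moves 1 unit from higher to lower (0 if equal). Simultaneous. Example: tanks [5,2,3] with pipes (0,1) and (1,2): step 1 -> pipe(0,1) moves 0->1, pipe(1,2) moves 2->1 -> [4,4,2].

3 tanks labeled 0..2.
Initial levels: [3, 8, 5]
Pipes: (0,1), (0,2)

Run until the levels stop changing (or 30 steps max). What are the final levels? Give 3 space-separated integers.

Answer: 4 6 6

Derivation:
Step 1: flows [1->0,2->0] -> levels [5 7 4]
Step 2: flows [1->0,0->2] -> levels [5 6 5]
Step 3: flows [1->0,0=2] -> levels [6 5 5]
Step 4: flows [0->1,0->2] -> levels [4 6 6]
Step 5: flows [1->0,2->0] -> levels [6 5 5]
  -> period-2 cycle: step 5 state = step 3 state; never stabilizes
  -> state at step 30: (30-3) mod 2 = 1, same as step 4 -> [4 6 6]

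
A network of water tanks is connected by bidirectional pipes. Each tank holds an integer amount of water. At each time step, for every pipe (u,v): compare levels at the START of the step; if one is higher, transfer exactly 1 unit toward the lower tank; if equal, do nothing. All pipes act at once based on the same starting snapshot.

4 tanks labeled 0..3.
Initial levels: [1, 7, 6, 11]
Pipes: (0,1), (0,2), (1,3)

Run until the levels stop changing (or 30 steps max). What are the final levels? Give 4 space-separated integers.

Step 1: flows [1->0,2->0,3->1] -> levels [3 7 5 10]
Step 2: flows [1->0,2->0,3->1] -> levels [5 7 4 9]
Step 3: flows [1->0,0->2,3->1] -> levels [5 7 5 8]
Step 4: flows [1->0,0=2,3->1] -> levels [6 7 5 7]
Step 5: flows [1->0,0->2,1=3] -> levels [6 6 6 7]
Step 6: flows [0=1,0=2,3->1] -> levels [6 7 6 6]
Step 7: flows [1->0,0=2,1->3] -> levels [7 5 6 7]
Step 8: flows [0->1,0->2,3->1] -> levels [5 7 7 6]
Step 9: flows [1->0,2->0,1->3] -> levels [7 5 6 7]
  -> period-2 cycle: step 9 state = step 7 state; never stabilizes
  -> state at step 30: (30-7) mod 2 = 1, same as step 8 -> [5 7 7 6]

Answer: 5 7 7 6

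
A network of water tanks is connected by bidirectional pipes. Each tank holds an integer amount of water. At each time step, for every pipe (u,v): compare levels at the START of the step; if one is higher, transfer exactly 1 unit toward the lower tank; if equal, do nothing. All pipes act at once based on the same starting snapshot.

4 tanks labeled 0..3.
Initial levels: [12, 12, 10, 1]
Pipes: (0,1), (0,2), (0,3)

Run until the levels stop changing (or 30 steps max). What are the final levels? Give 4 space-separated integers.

Step 1: flows [0=1,0->2,0->3] -> levels [10 12 11 2]
Step 2: flows [1->0,2->0,0->3] -> levels [11 11 10 3]
Step 3: flows [0=1,0->2,0->3] -> levels [9 11 11 4]
Step 4: flows [1->0,2->0,0->3] -> levels [10 10 10 5]
Step 5: flows [0=1,0=2,0->3] -> levels [9 10 10 6]
Step 6: flows [1->0,2->0,0->3] -> levels [10 9 9 7]
Step 7: flows [0->1,0->2,0->3] -> levels [7 10 10 8]
Step 8: flows [1->0,2->0,3->0] -> levels [10 9 9 7]
  -> period-2 cycle: step 8 state = step 6 state; never stabilizes
  -> state at step 30: (30-6) mod 2 = 0, same as step 6 -> [10 9 9 7]

Answer: 10 9 9 7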